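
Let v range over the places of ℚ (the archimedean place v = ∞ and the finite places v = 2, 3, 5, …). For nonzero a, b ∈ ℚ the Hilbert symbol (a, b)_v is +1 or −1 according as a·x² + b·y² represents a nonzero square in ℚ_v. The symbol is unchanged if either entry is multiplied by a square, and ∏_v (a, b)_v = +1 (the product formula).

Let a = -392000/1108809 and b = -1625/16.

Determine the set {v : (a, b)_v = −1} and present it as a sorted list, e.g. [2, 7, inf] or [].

Mod squares: a ≡ -5, b ≡ -65. Check v ∈ {∞, 2, 3, 5, 7, 13}.
v=3: a=3^-8·(≡1), b=3^0·(≡1) mod 3; (1|3)=+1, (1|3)=+1; (−1)^{-8·0·1}·(+1)^0·(+1)^-8 = +1.
v=2: v_2(a)=6, v_2(b)=-4; units ≡ 3, 7 (mod 8); ε·ε+αω+βω = 1·1+6·0+-4·1 ≡ 1  ⇒  (a,b)_2 = -1.
v=7: a=7^2·(≡4), b=7^0·(≡3) mod 7; (4|7)=+1, (3|7)=-1; (−1)^{2·0·3}·(+1)^0·(-1)^2 = +1.
v=∞: -5 < 0 and -65 < 0  ⇒  (a,b)_∞ = -1.
v=13: a=13^-2·(≡6), b=13^1·(≡6) mod 13; (6|13)=-1, (6|13)=-1; (−1)^{-2·1·6}·(-1)^1·(-1)^-2 = -1.
v=5: a=5^3·(≡1), b=5^3·(≡2) mod 5; (1|5)=+1, (2|5)=-1; (−1)^{3·3·2}·(+1)^3·(-1)^3 = -1.
(-5, -65 / ℚ) ramifies at {2, 5, 13, ∞}: a division algebra.

[2, 5, 13, inf]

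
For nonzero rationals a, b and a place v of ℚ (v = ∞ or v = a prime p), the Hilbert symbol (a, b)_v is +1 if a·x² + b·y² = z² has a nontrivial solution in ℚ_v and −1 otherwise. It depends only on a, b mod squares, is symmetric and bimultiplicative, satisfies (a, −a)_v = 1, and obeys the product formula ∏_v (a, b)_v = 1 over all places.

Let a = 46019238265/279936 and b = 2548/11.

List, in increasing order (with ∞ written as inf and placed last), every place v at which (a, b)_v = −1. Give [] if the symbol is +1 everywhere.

(a, b) ≡ (2310, 143) mod (ℚ^×)²; places V = {2, 3, 5, 7, 11, 13, 29, ∞}.
(a,b)_7: α=1, u≡1; β=2, v≡6 (mod 7); (1|7)=+1, (6|7)=-1; sign (−1)^0·+1^2·-1^1 = -1.
(a,b)_29: α=4, u≡11; β=0, v≡26 (mod 29); (11|29)=-1, (26|29)=-1; sign (−1)^0·-1^0·-1^4 = +1.
(a,b)_3: α=-7, u≡2; β=0, v≡2 (mod 3); (2|3)=-1, (2|3)=-1; sign (−1)^0·-1^0·-1^-7 = -1.
(a,b)_2: α=-7, β=2; u≡3, v≡7 (mod 8); ε(u)ε(v)=1·1, αω(v)=-7·0, βω(u)=2·1; sum ≡ 1  ⇒  -1.
(a,b)_5: α=1, u≡3; β=0, v≡3 (mod 5); (3|5)=-1, (3|5)=-1; sign (−1)^0·-1^0·-1^1 = -1.
(a,b)_11: α=1, u≡3; β=-1, v≡7 (mod 11); (3|11)=+1, (7|11)=-1; sign (−1)^1·+1^-1·-1^1 = +1.
(a,b)_∞: sgn(2310)=+, sgn(143)=+, so +1.
(a,b)_13: α=2, u≡9; β=1, v≡6 (mod 13); (9|13)=+1, (6|13)=-1; sign (−1)^0·+1^1·-1^2 = +1.
|Ram(2310, 143)| = 4, even; anisotropic at {2, 3, 5, 7}.

[2, 3, 5, 7]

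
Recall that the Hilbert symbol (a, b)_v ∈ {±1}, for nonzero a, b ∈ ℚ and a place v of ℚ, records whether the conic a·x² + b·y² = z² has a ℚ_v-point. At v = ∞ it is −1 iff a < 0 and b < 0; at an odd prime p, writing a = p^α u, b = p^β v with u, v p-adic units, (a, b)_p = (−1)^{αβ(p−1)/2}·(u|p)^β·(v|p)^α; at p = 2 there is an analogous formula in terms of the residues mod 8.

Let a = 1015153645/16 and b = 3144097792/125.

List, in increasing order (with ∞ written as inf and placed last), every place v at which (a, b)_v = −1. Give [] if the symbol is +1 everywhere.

Mod squares: a ≡ 1919005, b ≡ 3838010. Check v ∈ {∞, 2, 5, 11, 23, 37, 41}.
v=5: a=5^1·(≡4), b=5^-3·(≡2) mod 5; (4|5)=+1, (2|5)=-1; (−1)^{1·-3·2}·(+1)^-3·(-1)^1 = -1.
v=23: a=23^3·(≡21), b=23^1·(≡14) mod 23; (21|23)=-1, (14|23)=-1; (−1)^{3·1·11}·(-1)^1·(-1)^3 = -1.
v=∞: 1919005 > 0 and 3838010 > 0  ⇒  (a,b)_∞ = +1.
v=11: a=11^1·(≡10), b=11^1·(≡9) mod 11; (10|11)=-1, (9|11)=+1; (−1)^{1·1·5}·(-1)^1·(+1)^1 = +1.
v=37: a=37^1·(≡10), b=37^1·(≡6) mod 37; (10|37)=+1, (6|37)=-1; (−1)^{1·1·18}·(+1)^1·(-1)^1 = -1.
v=2: v_2(a)=-4, v_2(b)=13; units ≡ 5, 5 (mod 8); ε·ε+αω+βω = 0·0+-4·1+13·1 ≡ 1  ⇒  (a,b)_2 = -1.
v=41: a=41^1·(≡35), b=41^1·(≡30) mod 41; (35|41)=-1, (30|41)=-1; (−1)^{1·1·20}·(-1)^1·(-1)^1 = +1.
|Ram(1919005, 3838010)| = 4, even; anisotropic at {2, 5, 23, 37}.

[2, 5, 23, 37]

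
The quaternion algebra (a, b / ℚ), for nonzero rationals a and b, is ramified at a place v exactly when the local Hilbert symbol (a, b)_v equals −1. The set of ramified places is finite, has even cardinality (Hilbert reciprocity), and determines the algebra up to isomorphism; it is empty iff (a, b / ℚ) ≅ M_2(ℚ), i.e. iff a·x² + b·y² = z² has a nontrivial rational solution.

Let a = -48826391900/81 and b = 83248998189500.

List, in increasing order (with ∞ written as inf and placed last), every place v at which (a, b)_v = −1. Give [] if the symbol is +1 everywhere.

Mod squares: a ≡ -4199, b ≡ 7159295. Check v ∈ {∞, 2, 3, 5, 11, 13, 17, 19, 31}.
v=2: v_2(a)=2, v_2(b)=2; units ≡ 1, 7 (mod 8); ε·ε+αω+βω = 0·1+2·0+2·0 ≡ 0  ⇒  (a,b)_2 = +1.
v=17: a=17^1·(≡4), b=17^1·(≡12) mod 17; (4|17)=+1, (12|17)=-1; (−1)^{1·1·8}·(+1)^1·(-1)^1 = -1.
v=3: a=3^-4·(≡1), b=3^0·(≡2) mod 3; (1|3)=+1, (2|3)=-1; (−1)^{-4·0·1}·(+1)^0·(-1)^-4 = +1.
v=13: a=13^1·(≡2), b=13^1·(≡1) mod 13; (2|13)=-1, (1|13)=+1; (−1)^{1·1·6}·(-1)^1·(+1)^1 = -1.
v=∞: -4199 < 0 and 7159295 > 0  ⇒  (a,b)_∞ = +1.
v=19: a=19^1·(≡7), b=19^1·(≡4) mod 19; (7|19)=+1, (4|19)=+1; (−1)^{1·1·9}·(+1)^1·(+1)^1 = -1.
v=11: a=11^2·(≡3), b=11^3·(≡10) mod 11; (3|11)=+1, (10|11)=-1; (−1)^{2·3·5}·(+1)^3·(-1)^2 = +1.
v=31: a=31^2·(≡22), b=31^3·(≡12) mod 31; (22|31)=-1, (12|31)=-1; (−1)^{2·3·15}·(-1)^3·(-1)^2 = -1.
v=5: a=5^2·(≡4), b=5^3·(≡1) mod 5; (4|5)=+1, (1|5)=+1; (−1)^{2·3·2}·(+1)^3·(+1)^2 = +1.
(-4199, 7159295 / ℚ) ramifies at {13, 17, 19, 31}: a division algebra.

[13, 17, 19, 31]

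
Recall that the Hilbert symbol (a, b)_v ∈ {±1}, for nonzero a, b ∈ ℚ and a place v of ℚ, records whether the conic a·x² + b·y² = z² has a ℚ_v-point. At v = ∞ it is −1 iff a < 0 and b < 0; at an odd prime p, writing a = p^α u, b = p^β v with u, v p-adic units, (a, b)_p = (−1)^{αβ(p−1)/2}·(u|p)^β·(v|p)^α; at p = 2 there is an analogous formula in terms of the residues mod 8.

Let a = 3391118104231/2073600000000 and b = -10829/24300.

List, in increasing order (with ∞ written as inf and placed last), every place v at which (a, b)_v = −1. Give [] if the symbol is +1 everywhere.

(a, b) ≡ (2431, -663) mod (ℚ^×)²; places V = {2, 3, 5, 7, 11, 13, 17, ∞}.
(a,b)_13: α=7, u≡6; β=1, v≡4 (mod 13); (6|13)=-1, (4|13)=+1; sign (−1)^0·-1^1·+1^7 = -1.
(a,b)_2: α=-16, β=-2; u≡7, v≡1 (mod 8); ε(u)ε(v)=1·0, αω(v)=-16·0, βω(u)=-2·0; sum ≡ 0  ⇒  +1.
(a,b)_5: α=-8, u≡1; β=-2, v≡3 (mod 5); (1|5)=+1, (3|5)=-1; sign (−1)^0·+1^-2·-1^-8 = +1.
(a,b)_7: α=0, u≡1; β=2, v≡1 (mod 7); (1|7)=+1, (1|7)=+1; sign (−1)^0·+1^2·+1^0 = +1.
(a,b)_11: α=1, u≡5; β=0, v≡6 (mod 11); (5|11)=+1, (6|11)=-1; sign (−1)^0·+1^0·-1^1 = -1.
(a,b)_∞: sgn(2431)=+, sgn(-663)=−, so +1.
(a,b)_3: α=-4, u≡1; β=-5, v≡1 (mod 3); (1|3)=+1, (1|3)=+1; sign (−1)^0·+1^-5·+1^-4 = +1.
(a,b)_17: α=3, u≡11; β=1, v≡11 (mod 17); (11|17)=-1, (11|17)=-1; sign (−1)^0·-1^1·-1^3 = +1.
Ram(2431, -663) = {11, 13}; no ℚ_11-point on the conic.

[11, 13]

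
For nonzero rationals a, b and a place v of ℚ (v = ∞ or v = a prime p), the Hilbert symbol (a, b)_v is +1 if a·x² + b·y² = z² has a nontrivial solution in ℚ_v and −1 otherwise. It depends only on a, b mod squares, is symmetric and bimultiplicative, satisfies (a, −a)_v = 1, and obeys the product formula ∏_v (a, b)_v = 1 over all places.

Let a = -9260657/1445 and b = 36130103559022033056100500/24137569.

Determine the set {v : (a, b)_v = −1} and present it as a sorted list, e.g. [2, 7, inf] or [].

Mod squares: a ≡ -19285, b ≡ 61845. Check v ∈ {∞, 2, 3, 5, 7, 17, 19, 29, 31}.
v=5: a=5^-1·(≡2), b=5^3·(≡1) mod 5; (2|5)=-1, (1|5)=+1; (−1)^{-1·3·2}·(-1)^3·(+1)^-1 = -1.
v=3: a=3^0·(≡2), b=3^5·(≡2) mod 3; (2|3)=-1, (2|3)=-1; (−1)^{0·5·1}·(-1)^5·(-1)^0 = -1.
v=∞: -19285 < 0 and 61845 > 0  ⇒  (a,b)_∞ = +1.
v=2: v_2(a)=0, v_2(b)=2; units ≡ 3, 5 (mod 8); ε·ε+αω+βω = 1·0+0·1+2·1 ≡ 0  ⇒  (a,b)_2 = +1.
v=19: a=19^1·(≡4), b=19^3·(≡7) mod 19; (4|19)=+1, (7|19)=+1; (−1)^{1·3·9}·(+1)^3·(+1)^1 = -1.
v=17: a=17^-2·(≡5), b=17^-6·(≡1) mod 17; (5|17)=-1, (1|17)=+1; (−1)^{-2·-6·8}·(-1)^-6·(+1)^-2 = +1.
v=7: a=7^5·(≡3), b=7^11·(≡4) mod 7; (3|7)=-1, (4|7)=+1; (−1)^{5·11·3}·(-1)^11·(+1)^5 = +1.
v=29: a=29^1·(≡26), b=29^4·(≡27) mod 29; (26|29)=-1, (27|29)=-1; (−1)^{1·4·14}·(-1)^4·(-1)^1 = -1.
v=31: a=31^0·(≡10), b=31^1·(≡17) mod 31; (10|31)=+1, (17|31)=-1; (−1)^{0·1·15}·(+1)^1·(-1)^0 = +1.
Ram(-19285, 61845) = {3, 5, 19, 29}; no ℚ_3-point on the conic.

[3, 5, 19, 29]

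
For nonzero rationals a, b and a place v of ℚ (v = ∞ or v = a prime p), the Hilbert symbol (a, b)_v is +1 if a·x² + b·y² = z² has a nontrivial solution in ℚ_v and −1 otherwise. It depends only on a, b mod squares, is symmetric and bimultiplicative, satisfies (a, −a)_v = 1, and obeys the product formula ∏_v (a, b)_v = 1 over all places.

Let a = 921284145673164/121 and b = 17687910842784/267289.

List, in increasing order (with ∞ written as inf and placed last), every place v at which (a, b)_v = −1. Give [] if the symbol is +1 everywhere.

[2, 3, 13, 19]

Mod squares: a ≡ 1131, b ≡ 266. Check v ∈ {∞, 2, 3, 7, 11, 13, 19, 29, 47}.
v=47: a=47^0·(≡1), b=47^-2·(≡5) mod 47; (1|47)=+1, (5|47)=-1; (−1)^{0·-2·23}·(+1)^-2·(-1)^0 = +1.
v=13: a=13^3·(≡3), b=13^2·(≡7) mod 13; (3|13)=+1, (7|13)=-1; (−1)^{3·2·6}·(+1)^2·(-1)^3 = -1.
v=3: a=3^5·(≡2), b=3^4·(≡2) mod 3; (2|3)=-1, (2|3)=-1; (−1)^{5·4·1}·(-1)^4·(-1)^5 = -1.
v=19: a=19^2·(≡3), b=19^3·(≡3) mod 19; (3|19)=-1, (3|19)=-1; (−1)^{2·3·9}·(-1)^3·(-1)^2 = -1.
v=29: a=29^3·(≡21), b=29^2·(≡1) mod 29; (21|29)=-1, (1|29)=+1; (−1)^{3·2·14}·(-1)^2·(+1)^3 = +1.
v=∞: 1131 > 0 and 266 > 0  ⇒  (a,b)_∞ = +1.
v=7: a=7^2·(≡2), b=7^1·(≡5) mod 7; (2|7)=+1, (5|7)=-1; (−1)^{2·1·3}·(+1)^1·(-1)^2 = +1.
v=11: a=11^-2·(≡9), b=11^-2·(≡8) mod 11; (9|11)=+1, (8|11)=-1; (−1)^{-2·-2·5}·(+1)^-2·(-1)^-2 = +1.
v=2: v_2(a)=2, v_2(b)=5; units ≡ 3, 5 (mod 8); ε·ε+αω+βω = 1·0+2·1+5·1 ≡ 1  ⇒  (a,b)_2 = -1.
Ram(1131, 266) = {2, 3, 13, 19}; no ℚ_2-point on the conic.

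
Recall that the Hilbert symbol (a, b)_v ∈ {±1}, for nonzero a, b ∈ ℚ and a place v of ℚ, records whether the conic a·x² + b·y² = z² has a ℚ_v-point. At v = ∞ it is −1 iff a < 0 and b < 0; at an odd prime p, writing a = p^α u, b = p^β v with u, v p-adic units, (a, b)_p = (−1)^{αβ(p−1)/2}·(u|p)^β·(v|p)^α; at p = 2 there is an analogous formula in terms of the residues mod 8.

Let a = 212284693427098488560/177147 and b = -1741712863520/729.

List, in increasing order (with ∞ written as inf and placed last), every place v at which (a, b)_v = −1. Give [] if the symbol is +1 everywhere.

[2, 7, 19, 23]

(a, b) ≡ (61845, -4370) mod (ℚ^×)²; places V = {2, 3, 5, 7, 13, 17, 19, 23, 31, ∞}.
(a,b)_17: α=2, u≡1; β=0, v≡1 (mod 17); (1|17)=+1, (1|17)=+1; sign (−1)^0·+1^0·+1^2 = +1.
(a,b)_13: α=2, u≡12; β=0, v≡7 (mod 13); (12|13)=+1, (7|13)=-1; sign (−1)^0·+1^0·-1^2 = +1.
(a,b)_5: α=1, u≡1; β=1, v≡4 (mod 5); (1|5)=+1, (4|5)=+1; sign (−1)^0·+1^1·+1^1 = +1.
(a,b)_19: α=1, u≡6; β=1, v≡1 (mod 19); (6|19)=+1, (1|19)=+1; sign (−1)^1·+1^1·+1^1 = -1.
(a,b)_7: α=3, u≡2; β=2, v≡3 (mod 7); (2|7)=+1, (3|7)=-1; sign (−1)^0·+1^2·-1^3 = -1.
(a,b)_23: α=4, u≡11; β=3, v≡21 (mod 23); (11|23)=-1, (21|23)=-1; sign (−1)^0·-1^3·-1^4 = -1.
(a,b)_3: α=-11, u≡2; β=-6, v≡1 (mod 3); (2|3)=-1, (1|3)=+1; sign (−1)^0·-1^-6·+1^-11 = +1.
(a,b)_∞: sgn(61845)=+, sgn(-4370)=−, so +1.
(a,b)_31: α=3, u≡17; β=2, v≡5 (mod 31); (17|31)=-1, (5|31)=+1; sign (−1)^0·-1^2·+1^3 = +1.
(a,b)_2: α=4, β=5; u≡5, v≡7 (mod 8); ε(u)ε(v)=0·1, αω(v)=4·0, βω(u)=5·1; sum ≡ 1  ⇒  -1.
Ram(61845, -4370) = {2, 7, 19, 23}; no ℚ_2-point on the conic.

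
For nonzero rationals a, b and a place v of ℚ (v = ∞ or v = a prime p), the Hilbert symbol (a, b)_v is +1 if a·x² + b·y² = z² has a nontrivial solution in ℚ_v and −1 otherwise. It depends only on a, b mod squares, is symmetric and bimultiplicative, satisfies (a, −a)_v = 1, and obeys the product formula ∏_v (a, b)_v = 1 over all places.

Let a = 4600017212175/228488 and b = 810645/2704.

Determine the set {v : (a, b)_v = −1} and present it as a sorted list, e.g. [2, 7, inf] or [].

[2, 3, 7, 17]

(a, b) ≡ (14, 2805) mod (ℚ^×)²; places V = {2, 3, 5, 7, 11, 13, 17, ∞}.
(a,b)_7: α=1, u≡2; β=0, v≡5 (mod 7); (2|7)=+1, (5|7)=-1; sign (−1)^0·+1^0·-1^1 = -1.
(a,b)_5: α=2, u≡4; β=1, v≡1 (mod 5); (4|5)=+1, (1|5)=+1; sign (−1)^0·+1^1·+1^2 = +1.
(a,b)_3: α=2, u≡2; β=1, v≡2 (mod 3); (2|3)=-1, (2|3)=-1; sign (−1)^0·-1^1·-1^2 = -1.
(a,b)_13: α=-4, u≡1; β=-2, v≡10 (mod 13); (1|13)=+1, (10|13)=+1; sign (−1)^0·+1^-2·+1^-4 = +1.
(a,b)_2: α=-3, β=-4; u≡7, v≡5 (mod 8); ε(u)ε(v)=1·0, αω(v)=-3·1, βω(u)=-4·0; sum ≡ 1  ⇒  -1.
(a,b)_∞: sgn(14)=+, sgn(2805)=+, so +1.
(a,b)_17: α=6, u≡7; β=3, v≡12 (mod 17); (7|17)=-1, (12|17)=-1; sign (−1)^0·-1^3·-1^6 = -1.
(a,b)_11: α=2, u≡3; β=1, v≡8 (mod 11); (3|11)=+1, (8|11)=-1; sign (−1)^0·+1^1·-1^2 = +1.
Ram(14, 2805) = {2, 3, 7, 17}; no ℚ_2-point on the conic.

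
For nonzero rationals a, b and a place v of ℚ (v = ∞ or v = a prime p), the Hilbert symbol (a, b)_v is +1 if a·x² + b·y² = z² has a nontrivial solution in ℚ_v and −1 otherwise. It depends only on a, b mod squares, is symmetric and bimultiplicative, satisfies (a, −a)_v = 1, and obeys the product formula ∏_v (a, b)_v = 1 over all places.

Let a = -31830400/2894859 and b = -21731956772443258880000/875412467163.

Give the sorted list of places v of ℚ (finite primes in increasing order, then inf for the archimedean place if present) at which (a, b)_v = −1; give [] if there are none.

[2, 11, 23, inf]

Mod squares: a ≡ -4466, b ≡ -22011. Check v ∈ {∞, 2, 3, 5, 7, 11, 13, 19, 23, 29}.
v=11: a=11^-1·(≡5), b=11^1·(≡5) mod 11; (5|11)=+1, (5|11)=+1; (−1)^{-1·1·5}·(+1)^1·(+1)^-1 = -1.
v=13: a=13^0·(≡8), b=13^-2·(≡11) mod 13; (8|13)=-1, (11|13)=-1; (−1)^{0·-2·6}·(-1)^-2·(-1)^0 = +1.
v=∞: -4466 < 0 and -22011 < 0  ⇒  (a,b)_∞ = -1.
v=2: v_2(a)=7, v_2(b)=24; units ≡ 7, 5 (mod 8); ε·ε+αω+βω = 1·0+7·1+24·0 ≡ 1  ⇒  (a,b)_2 = -1.
v=23: a=23^0·(≡22), b=23^1·(≡4) mod 23; (22|23)=-1, (4|23)=+1; (−1)^{0·1·11}·(-1)^1·(+1)^0 = -1.
v=5: a=5^2·(≡1), b=5^4·(≡4) mod 5; (1|5)=+1, (4|5)=+1; (−1)^{2·4·2}·(+1)^4·(+1)^2 = +1.
v=29: a=29^1·(≡1), b=29^1·(≡5) mod 29; (1|29)=+1, (5|29)=+1; (−1)^{1·1·14}·(+1)^1·(+1)^1 = +1.
v=3: a=3^-6·(≡1), b=3^-15·(≡1) mod 3; (1|3)=+1, (1|3)=+1; (−1)^{-6·-15·1}·(+1)^-15·(+1)^-6 = +1.
v=7: a=7^3·(≡3), b=7^10·(≡4) mod 7; (3|7)=-1, (4|7)=+1; (−1)^{3·10·3}·(-1)^10·(+1)^3 = +1.
v=19: a=19^-2·(≡15), b=19^-2·(≡2) mod 19; (15|19)=-1, (2|19)=-1; (−1)^{-2·-2·9}·(-1)^-2·(-1)^-2 = +1.
|Ram(-4466, -22011)| = 4, even; anisotropic at {2, 11, 23, ∞}.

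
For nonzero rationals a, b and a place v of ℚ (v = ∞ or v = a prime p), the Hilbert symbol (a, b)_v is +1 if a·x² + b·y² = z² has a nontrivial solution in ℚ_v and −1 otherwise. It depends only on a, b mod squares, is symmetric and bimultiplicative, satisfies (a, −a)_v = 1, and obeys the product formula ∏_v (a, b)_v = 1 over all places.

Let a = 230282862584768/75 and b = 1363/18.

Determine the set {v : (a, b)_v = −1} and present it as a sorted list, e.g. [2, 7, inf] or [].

[2, 3]

(a, b) ≡ (141, 2726) mod (ℚ^×)²; places V = {2, 3, 5, 7, 29, 47, ∞}.
(a,b)_∞: sgn(141)=+, sgn(2726)=+, so +1.
(a,b)_47: α=3, u≡27; β=1, v≡46 (mod 47); (27|47)=+1, (46|47)=-1; sign (−1)^1·+1^1·-1^3 = +1.
(a,b)_29: α=4, u≡28; β=1, v≡1 (mod 29); (28|29)=+1, (1|29)=+1; sign (−1)^0·+1^1·+1^4 = +1.
(a,b)_7: α=2, u≡4; β=0, v≡3 (mod 7); (4|7)=+1, (3|7)=-1; sign (−1)^0·+1^0·-1^2 = +1.
(a,b)_3: α=-1, u≡2; β=-2, v≡2 (mod 3); (2|3)=-1, (2|3)=-1; sign (−1)^0·-1^-2·-1^-1 = -1.
(a,b)_5: α=-2, u≡1; β=0, v≡1 (mod 5); (1|5)=+1, (1|5)=+1; sign (−1)^0·+1^0·+1^-2 = +1.
(a,b)_2: α=6, β=-1; u≡5, v≡3 (mod 8); ε(u)ε(v)=0·1, αω(v)=6·1, βω(u)=-1·1; sum ≡ 1  ⇒  -1.
Ram(141, 2726) = {2, 3}; no ℚ_2-point on the conic.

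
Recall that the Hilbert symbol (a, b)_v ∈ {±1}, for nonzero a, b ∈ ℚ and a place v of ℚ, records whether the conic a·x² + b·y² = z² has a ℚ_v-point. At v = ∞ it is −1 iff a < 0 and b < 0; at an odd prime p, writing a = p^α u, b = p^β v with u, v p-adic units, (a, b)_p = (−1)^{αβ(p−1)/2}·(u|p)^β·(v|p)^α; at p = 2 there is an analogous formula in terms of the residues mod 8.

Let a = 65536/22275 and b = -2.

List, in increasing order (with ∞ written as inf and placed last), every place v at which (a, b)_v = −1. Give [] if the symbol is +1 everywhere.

Mod squares: a ≡ 11, b ≡ -2. Check v ∈ {∞, 2, 3, 5, 11}.
v=∞: 11 > 0 and -2 < 0  ⇒  (a,b)_∞ = +1.
v=11: a=11^-1·(≡9), b=11^0·(≡9) mod 11; (9|11)=+1, (9|11)=+1; (−1)^{-1·0·5}·(+1)^0·(+1)^-1 = +1.
v=3: a=3^-4·(≡2), b=3^0·(≡1) mod 3; (2|3)=-1, (1|3)=+1; (−1)^{-4·0·1}·(-1)^0·(+1)^-4 = +1.
v=2: v_2(a)=16, v_2(b)=1; units ≡ 3, 7 (mod 8); ε·ε+αω+βω = 1·1+16·0+1·1 ≡ 0  ⇒  (a,b)_2 = +1.
v=5: a=5^-2·(≡1), b=5^0·(≡3) mod 5; (1|5)=+1, (3|5)=-1; (−1)^{-2·0·2}·(+1)^0·(-1)^-2 = +1.
Every local symbol is +1, so the conic 11·x² + -2·y² = z² has ℚ_v-points for all v and hence a ℚ-point; (a, b / ℚ) ≅ M_2(ℚ).

[]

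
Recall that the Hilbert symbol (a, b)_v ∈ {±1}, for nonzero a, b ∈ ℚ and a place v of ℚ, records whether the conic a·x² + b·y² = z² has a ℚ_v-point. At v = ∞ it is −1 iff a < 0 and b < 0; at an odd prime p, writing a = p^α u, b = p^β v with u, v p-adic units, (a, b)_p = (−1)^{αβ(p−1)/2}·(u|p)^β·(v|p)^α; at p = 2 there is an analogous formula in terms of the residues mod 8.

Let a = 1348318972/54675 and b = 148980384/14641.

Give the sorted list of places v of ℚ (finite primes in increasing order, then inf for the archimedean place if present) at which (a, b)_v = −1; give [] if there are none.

[2, 13]

Mod squares: a ≡ 69069, b ≡ 2346. Check v ∈ {∞, 2, 3, 5, 7, 11, 13, 17, 23}.
v=5: a=5^-2·(≡1), b=5^0·(≡4) mod 5; (1|5)=+1, (4|5)=+1; (−1)^{-2·0·2}·(+1)^0·(+1)^-2 = +1.
v=11: a=11^5·(≡9), b=11^-4·(≡3) mod 11; (9|11)=+1, (3|11)=+1; (−1)^{5·-4·5}·(+1)^-4·(+1)^5 = +1.
v=13: a=13^1·(≡1), b=13^0·(≡11) mod 13; (1|13)=+1, (11|13)=-1; (−1)^{1·0·6}·(+1)^0·(-1)^1 = -1.
v=2: v_2(a)=2, v_2(b)=5; units ≡ 5, 5 (mod 8); ε·ε+αω+βω = 0·0+2·1+5·1 ≡ 1  ⇒  (a,b)_2 = -1.
v=∞: 69069 > 0 and 2346 > 0  ⇒  (a,b)_∞ = +1.
v=17: a=17^0·(≡4), b=17^1·(≡13) mod 17; (4|17)=+1, (13|17)=+1; (−1)^{0·1·8}·(+1)^1·(+1)^0 = +1.
v=3: a=3^-7·(≡1), b=3^5·(≡2) mod 3; (1|3)=+1, (2|3)=-1; (−1)^{-7·5·1}·(+1)^5·(-1)^-7 = +1.
v=23: a=23^1·(≡18), b=23^1·(≡22) mod 23; (18|23)=+1, (22|23)=-1; (−1)^{1·1·11}·(+1)^1·(-1)^1 = +1.
v=7: a=7^1·(≡1), b=7^2·(≡2) mod 7; (1|7)=+1, (2|7)=+1; (−1)^{1·2·3}·(+1)^2·(+1)^1 = +1.
Ram(69069, 2346) = {2, 13}; no ℚ_2-point on the conic.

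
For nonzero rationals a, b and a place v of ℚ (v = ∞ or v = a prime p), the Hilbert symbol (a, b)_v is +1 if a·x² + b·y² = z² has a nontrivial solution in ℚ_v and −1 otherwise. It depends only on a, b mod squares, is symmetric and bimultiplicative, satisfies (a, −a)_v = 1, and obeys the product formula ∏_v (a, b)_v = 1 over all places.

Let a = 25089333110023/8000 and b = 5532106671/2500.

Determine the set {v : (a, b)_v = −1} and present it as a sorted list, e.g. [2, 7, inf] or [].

[2, 7, 19, 23, 29, 41]

Mod squares: a ≡ 309157835, b ≡ 3637151. Check v ∈ {∞, 2, 3, 5, 7, 13, 17, 19, 23, 29, 41}.
v=17: a=17^1·(≡3), b=17^0·(≡8) mod 17; (3|17)=-1, (8|17)=+1; (−1)^{1·0·8}·(-1)^0·(+1)^1 = +1.
v=13: a=13^2·(≡9), b=13^2·(≡2) mod 13; (9|13)=+1, (2|13)=-1; (−1)^{2·2·6}·(+1)^2·(-1)^2 = +1.
v=29: a=29^1·(≡11), b=29^1·(≡16) mod 29; (11|29)=-1, (16|29)=+1; (−1)^{1·1·14}·(-1)^1·(+1)^1 = -1.
v=2: v_2(a)=-6, v_2(b)=-2; units ≡ 3, 7 (mod 8); ε·ε+αω+βω = 1·1+-6·0+-2·1 ≡ 1  ⇒  (a,b)_2 = -1.
v=41: a=41^1·(≡1), b=41^1·(≡11) mod 41; (1|41)=+1, (11|41)=-1; (−1)^{1·1·20}·(+1)^1·(-1)^1 = -1.
v=5: a=5^-3·(≡2), b=5^-4·(≡4) mod 5; (2|5)=-1, (4|5)=+1; (−1)^{-3·-4·2}·(-1)^-4·(+1)^-3 = +1.
v=7: a=7^5·(≡2), b=7^1·(≡1) mod 7; (2|7)=+1, (1|7)=+1; (−1)^{5·1·3}·(+1)^1·(+1)^5 = -1.
v=∞: 309157835 > 0 and 3637151 > 0  ⇒  (a,b)_∞ = +1.
v=19: a=19^1·(≡17), b=19^1·(≡9) mod 19; (17|19)=+1, (9|19)=+1; (−1)^{1·1·9}·(+1)^1·(+1)^1 = -1.
v=3: a=3^0·(≡2), b=3^2·(≡2) mod 3; (2|3)=-1, (2|3)=-1; (−1)^{0·2·1}·(-1)^2·(-1)^0 = +1.
v=23: a=23^1·(≡8), b=23^1·(≡8) mod 23; (8|23)=+1, (8|23)=+1; (−1)^{1·1·11}·(+1)^1·(+1)^1 = -1.
(309157835, 3637151 / ℚ) ramifies at {2, 7, 19, 23, 29, 41}: a division algebra.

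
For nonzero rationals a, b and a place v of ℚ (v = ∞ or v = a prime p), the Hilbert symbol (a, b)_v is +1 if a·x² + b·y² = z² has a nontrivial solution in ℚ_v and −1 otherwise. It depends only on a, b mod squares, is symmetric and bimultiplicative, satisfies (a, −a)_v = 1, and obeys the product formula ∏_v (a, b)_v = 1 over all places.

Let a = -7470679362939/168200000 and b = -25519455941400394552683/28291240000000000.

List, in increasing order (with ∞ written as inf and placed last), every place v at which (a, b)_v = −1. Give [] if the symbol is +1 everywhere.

Mod squares: a ≡ -3895, b ≡ -3. Check v ∈ {∞, 2, 3, 5, 13, 19, 29, 31, 41}.
v=41: a=41^1·(≡26), b=41^2·(≡22) mod 41; (26|41)=-1, (22|41)=-1; (−1)^{1·2·20}·(-1)^2·(-1)^1 = -1.
v=5: a=5^-5·(≡4), b=5^-10·(≡2) mod 5; (4|5)=+1, (2|5)=-1; (−1)^{-5·-10·2}·(+1)^-10·(-1)^-5 = -1.
v=31: a=31^2·(≡24), b=31^4·(≡19) mod 31; (24|31)=-1, (19|31)=+1; (−1)^{2·4·15}·(-1)^4·(+1)^2 = +1.
v=3: a=3^10·(≡2), b=3^13·(≡2) mod 3; (2|3)=-1, (2|3)=-1; (−1)^{10·13·1}·(-1)^13·(-1)^10 = -1.
v=19: a=19^1·(≡1), b=19^2·(≡9) mod 19; (1|19)=+1, (9|19)=+1; (−1)^{1·2·9}·(+1)^2·(+1)^1 = +1.
v=∞: -3895 < 0 and -3 < 0  ⇒  (a,b)_∞ = -1.
v=13: a=13^2·(≡7), b=13^4·(≡1) mod 13; (7|13)=-1, (1|13)=+1; (−1)^{2·4·6}·(-1)^4·(+1)^2 = +1.
v=2: v_2(a)=-6, v_2(b)=-12; units ≡ 1, 5 (mod 8); ε·ε+αω+βω = 0·0+-6·1+-12·0 ≡ 0  ⇒  (a,b)_2 = +1.
v=29: a=29^-2·(≡4), b=29^-4·(≡18) mod 29; (4|29)=+1, (18|29)=-1; (−1)^{-2·-4·14}·(+1)^-4·(-1)^-2 = +1.
(-3895, -3 / ℚ) ramifies at {3, 5, 41, ∞}: a division algebra.

[3, 5, 41, inf]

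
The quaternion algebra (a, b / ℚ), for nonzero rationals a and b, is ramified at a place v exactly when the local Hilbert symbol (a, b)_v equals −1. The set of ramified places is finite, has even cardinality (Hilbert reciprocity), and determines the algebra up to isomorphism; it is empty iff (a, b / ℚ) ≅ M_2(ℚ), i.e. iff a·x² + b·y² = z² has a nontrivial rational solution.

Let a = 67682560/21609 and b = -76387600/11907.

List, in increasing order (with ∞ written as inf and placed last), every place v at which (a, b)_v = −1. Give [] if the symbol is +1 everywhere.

Mod squares: a ≡ 2185, b ≡ -3. Check v ∈ {∞, 2, 3, 5, 7, 11, 19, 23}.
v=11: a=11^2·(≡2), b=11^0·(≡6) mod 11; (2|11)=-1, (6|11)=-1; (−1)^{2·0·5}·(-1)^0·(-1)^2 = +1.
v=3: a=3^-2·(≡1), b=3^-5·(≡2) mod 3; (1|3)=+1, (2|3)=-1; (−1)^{-2·-5·1}·(+1)^-5·(-1)^-2 = +1.
v=19: a=19^1·(≡1), b=19^2·(≡9) mod 19; (1|19)=+1, (9|19)=+1; (−1)^{1·2·9}·(+1)^2·(+1)^1 = +1.
v=5: a=5^1·(≡3), b=5^2·(≡3) mod 5; (3|5)=-1, (3|5)=-1; (−1)^{1·2·2}·(-1)^2·(-1)^1 = -1.
v=∞: 2185 > 0 and -3 < 0  ⇒  (a,b)_∞ = +1.
v=23: a=23^1·(≡16), b=23^2·(≡14) mod 23; (16|23)=+1, (14|23)=-1; (−1)^{1·2·11}·(+1)^2·(-1)^1 = -1.
v=7: a=7^-4·(≡4), b=7^-2·(≡1) mod 7; (4|7)=+1, (1|7)=+1; (−1)^{-4·-2·3}·(+1)^-2·(+1)^-4 = +1.
v=2: v_2(a)=8, v_2(b)=4; units ≡ 1, 5 (mod 8); ε·ε+αω+βω = 0·0+8·1+4·0 ≡ 0  ⇒  (a,b)_2 = +1.
Ram(2185, -3) = {5, 23}; no ℚ_5-point on the conic.

[5, 23]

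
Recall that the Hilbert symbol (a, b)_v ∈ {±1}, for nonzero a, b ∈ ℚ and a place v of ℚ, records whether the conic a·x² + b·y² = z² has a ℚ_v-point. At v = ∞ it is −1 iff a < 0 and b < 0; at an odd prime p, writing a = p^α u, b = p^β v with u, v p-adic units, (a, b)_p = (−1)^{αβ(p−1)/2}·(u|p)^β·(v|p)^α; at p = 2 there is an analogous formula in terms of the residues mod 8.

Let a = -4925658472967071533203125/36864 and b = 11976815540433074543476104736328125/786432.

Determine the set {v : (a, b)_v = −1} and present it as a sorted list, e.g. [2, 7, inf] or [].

[2, 3, 31, 47]

Mod squares: a ≡ -1333, b ≡ 336567. Check v ∈ {∞, 2, 3, 5, 7, 11, 31, 43, 47}.
v=3: a=3^-2·(≡2), b=3^-1·(≡1) mod 3; (2|3)=-1, (1|3)=+1; (−1)^{-2·-1·1}·(-1)^-1·(+1)^-2 = -1.
v=31: a=31^1·(≡16), b=31^1·(≡10) mod 31; (16|31)=+1, (10|31)=+1; (−1)^{1·1·15}·(+1)^1·(+1)^1 = -1.
v=2: v_2(a)=-12, v_2(b)=-18; units ≡ 3, 7 (mod 8); ε·ε+αω+βω = 1·1+-12·0+-18·1 ≡ 1  ⇒  (a,b)_2 = -1.
v=43: a=43^3·(≡33), b=43^4·(≡31) mod 43; (33|43)=-1, (31|43)=+1; (−1)^{3·4·21}·(-1)^4·(+1)^3 = +1.
v=47: a=47^2·(≡45), b=47^3·(≡34) mod 47; (45|47)=-1, (34|47)=+1; (−1)^{2·3·23}·(-1)^3·(+1)^2 = -1.
v=7: a=7^2·(≡4), b=7^3·(≡5) mod 7; (4|7)=+1, (5|7)=-1; (−1)^{2·3·3}·(+1)^3·(-1)^2 = +1.
v=5: a=5^16·(≡2), b=5^22·(≡2) mod 5; (2|5)=-1, (2|5)=-1; (−1)^{16·22·2}·(-1)^22·(-1)^16 = +1.
v=∞: -1333 < 0 and 336567 > 0  ⇒  (a,b)_∞ = +1.
v=11: a=11^2·(≡4), b=11^3·(≡8) mod 11; (4|11)=+1, (8|11)=-1; (−1)^{2·3·5}·(+1)^3·(-1)^2 = +1.
|Ram(-1333, 336567)| = 4, even; anisotropic at {2, 3, 31, 47}.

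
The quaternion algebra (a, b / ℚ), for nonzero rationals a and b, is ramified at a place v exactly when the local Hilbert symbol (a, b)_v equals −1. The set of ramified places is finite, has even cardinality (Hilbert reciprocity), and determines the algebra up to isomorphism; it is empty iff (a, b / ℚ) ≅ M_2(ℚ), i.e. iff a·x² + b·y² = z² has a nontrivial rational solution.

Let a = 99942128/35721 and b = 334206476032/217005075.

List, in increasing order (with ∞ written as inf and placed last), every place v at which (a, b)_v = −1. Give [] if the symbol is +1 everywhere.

[3, 19]

(a, b) ≡ (143, 741) mod (ℚ^×)²; places V = {2, 3, 5, 7, 11, 13, 19, ∞}.
(a,b)_13: α=1, u≡2; β=1, v≡8 (mod 13); (2|13)=-1, (8|13)=-1; sign (−1)^0·-1^1·-1^1 = +1.
(a,b)_3: α=-6, u≡2; β=-11, v≡1 (mod 3); (2|3)=-1, (1|3)=+1; sign (−1)^0·-1^-11·+1^-6 = -1.
(a,b)_11: α=3, u≡6; β=4, v≡3 (mod 11); (6|11)=-1, (3|11)=+1; sign (−1)^0·-1^4·+1^3 = +1.
(a,b)_∞: sgn(143)=+, sgn(741)=+, so +1.
(a,b)_5: α=0, u≡3; β=-2, v≡4 (mod 5); (3|5)=-1, (4|5)=+1; sign (−1)^0·-1^-2·+1^0 = +1.
(a,b)_19: α=2, u≡18; β=3, v≡1 (mod 19); (18|19)=-1, (1|19)=+1; sign (−1)^0·-1^3·+1^2 = -1.
(a,b)_2: α=4, β=8; u≡7, v≡5 (mod 8); ε(u)ε(v)=1·0, αω(v)=4·1, βω(u)=8·0; sum ≡ 0  ⇒  +1.
(a,b)_7: α=-2, u≡6; β=-2, v≡5 (mod 7); (6|7)=-1, (5|7)=-1; sign (−1)^0·-1^-2·-1^-2 = +1.
|Ram(143, 741)| = 2, even; anisotropic at {3, 19}.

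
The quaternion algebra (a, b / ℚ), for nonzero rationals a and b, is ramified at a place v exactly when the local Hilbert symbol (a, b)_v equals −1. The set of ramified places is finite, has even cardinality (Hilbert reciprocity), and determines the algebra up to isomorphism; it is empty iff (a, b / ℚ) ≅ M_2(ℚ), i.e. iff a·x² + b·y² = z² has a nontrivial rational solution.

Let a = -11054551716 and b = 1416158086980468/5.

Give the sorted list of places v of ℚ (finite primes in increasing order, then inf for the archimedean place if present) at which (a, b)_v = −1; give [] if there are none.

Mod squares: a ≡ -481, b ≡ 11985. Check v ∈ {∞, 2, 3, 5, 13, 17, 37, 47}.
v=∞: -481 < 0 and 11985 > 0  ⇒  (a,b)_∞ = +1.
v=47: a=47^2·(≡1), b=47^3·(≡22) mod 47; (1|47)=+1, (22|47)=-1; (−1)^{2·3·23}·(+1)^3·(-1)^2 = +1.
v=17: a=17^2·(≡10), b=17^3·(≡2) mod 17; (10|17)=-1, (2|17)=+1; (−1)^{2·3·8}·(-1)^3·(+1)^2 = -1.
v=13: a=13^1·(≡5), b=13^2·(≡4) mod 13; (5|13)=-1, (4|13)=+1; (−1)^{1·2·6}·(-1)^2·(+1)^1 = +1.
v=5: a=5^0·(≡4), b=5^-1·(≡3) mod 5; (4|5)=+1, (3|5)=-1; (−1)^{0·-1·2}·(+1)^-1·(-1)^0 = +1.
v=2: v_2(a)=2, v_2(b)=2; units ≡ 7, 1 (mod 8); ε·ε+αω+βω = 1·0+2·0+2·0 ≡ 0  ⇒  (a,b)_2 = +1.
v=37: a=37^1·(≡2), b=37^2·(≡26) mod 37; (2|37)=-1, (26|37)=+1; (−1)^{1·2·18}·(-1)^2·(+1)^1 = +1.
v=3: a=3^2·(≡2), b=3^1·(≡2) mod 3; (2|3)=-1, (2|3)=-1; (−1)^{2·1·1}·(-1)^1·(-1)^2 = -1.
|Ram(-481, 11985)| = 2, even; anisotropic at {3, 17}.

[3, 17]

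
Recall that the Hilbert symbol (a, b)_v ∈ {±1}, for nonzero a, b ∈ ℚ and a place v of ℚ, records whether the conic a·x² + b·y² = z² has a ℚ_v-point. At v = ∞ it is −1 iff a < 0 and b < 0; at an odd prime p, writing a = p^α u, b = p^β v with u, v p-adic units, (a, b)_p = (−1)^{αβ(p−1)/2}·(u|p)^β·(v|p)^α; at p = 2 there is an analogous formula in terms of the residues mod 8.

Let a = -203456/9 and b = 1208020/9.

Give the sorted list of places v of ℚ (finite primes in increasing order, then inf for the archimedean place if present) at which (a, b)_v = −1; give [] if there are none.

[11, 19]

(a, b) ≡ (-11, 1045) mod (ℚ^×)²; places V = {2, 3, 5, 11, 17, 19, ∞}.
(a,b)_2: α=6, β=2; u≡5, v≡5 (mod 8); ε(u)ε(v)=0·0, αω(v)=6·1, βω(u)=2·1; sum ≡ 0  ⇒  +1.
(a,b)_19: α=0, u≡8; β=1, v≡7 (mod 19); (8|19)=-1, (7|19)=+1; sign (−1)^0·-1^1·+1^0 = -1.
(a,b)_5: α=0, u≡1; β=1, v≡1 (mod 5); (1|5)=+1, (1|5)=+1; sign (−1)^0·+1^1·+1^0 = +1.
(a,b)_3: α=-2, u≡1; β=-2, v≡1 (mod 3); (1|3)=+1, (1|3)=+1; sign (−1)^0·+1^-2·+1^-2 = +1.
(a,b)_17: α=2, u≡3; β=2, v≡13 (mod 17); (3|17)=-1, (13|17)=+1; sign (−1)^0·-1^2·+1^2 = +1.
(a,b)_11: α=1, u≡8; β=1, v≡2 (mod 11); (8|11)=-1, (2|11)=-1; sign (−1)^1·-1^1·-1^1 = -1.
(a,b)_∞: sgn(-11)=−, sgn(1045)=+, so +1.
(-11, 1045 / ℚ) ramifies at {11, 19}: a division algebra.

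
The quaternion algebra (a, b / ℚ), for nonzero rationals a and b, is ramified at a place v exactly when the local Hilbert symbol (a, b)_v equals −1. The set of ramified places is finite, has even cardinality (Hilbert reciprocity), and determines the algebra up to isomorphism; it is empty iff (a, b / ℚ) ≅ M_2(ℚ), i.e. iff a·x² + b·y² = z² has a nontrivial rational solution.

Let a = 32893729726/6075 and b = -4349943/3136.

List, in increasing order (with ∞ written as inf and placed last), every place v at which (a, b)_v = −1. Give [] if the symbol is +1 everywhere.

Mod squares: a ≡ 138, b ≡ -663. Check v ∈ {∞, 2, 3, 5, 7, 11, 13, 17, 23}.
v=2: v_2(a)=1, v_2(b)=-6; units ≡ 5, 1 (mod 8); ε·ε+αω+βω = 0·0+1·0+-6·1 ≡ 0  ⇒  (a,b)_2 = +1.
v=∞: 138 > 0 and -663 < 0  ⇒  (a,b)_∞ = +1.
v=13: a=13^2·(≡6), b=13^1·(≡3) mod 13; (6|13)=-1, (3|13)=+1; (−1)^{2·1·6}·(-1)^1·(+1)^2 = -1.
v=3: a=3^-5·(≡1), b=3^9·(≡1) mod 3; (1|3)=+1, (1|3)=+1; (−1)^{-5·9·1}·(+1)^9·(+1)^-5 = -1.
v=5: a=5^-2·(≡2), b=5^0·(≡2) mod 5; (2|5)=-1, (2|5)=-1; (−1)^{-2·0·2}·(-1)^0·(-1)^-2 = +1.
v=17: a=17^2·(≡9), b=17^1·(≡7) mod 17; (9|17)=+1, (7|17)=-1; (−1)^{2·1·8}·(+1)^1·(-1)^2 = +1.
v=7: a=7^0·(≡3), b=7^-2·(≡4) mod 7; (3|7)=-1, (4|7)=+1; (−1)^{0·-2·3}·(-1)^-2·(+1)^0 = +1.
v=23: a=23^1·(≡12), b=23^0·(≡3) mod 23; (12|23)=+1, (3|23)=+1; (−1)^{1·0·11}·(+1)^0·(+1)^1 = +1.
v=11: a=11^4·(≡8), b=11^0·(≡7) mod 11; (8|11)=-1, (7|11)=-1; (−1)^{4·0·5}·(-1)^0·(-1)^4 = +1.
(138, -663 / ℚ) ramifies at {3, 13}: a division algebra.

[3, 13]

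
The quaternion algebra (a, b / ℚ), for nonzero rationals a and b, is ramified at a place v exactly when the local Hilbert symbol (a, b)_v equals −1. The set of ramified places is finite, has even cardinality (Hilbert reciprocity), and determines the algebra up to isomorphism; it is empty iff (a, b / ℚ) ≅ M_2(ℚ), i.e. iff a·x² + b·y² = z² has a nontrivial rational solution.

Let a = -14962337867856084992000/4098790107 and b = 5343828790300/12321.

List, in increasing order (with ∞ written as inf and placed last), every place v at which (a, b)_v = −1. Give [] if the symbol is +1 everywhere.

[2, 5, 11, 13]

(a, b) ≡ (-4290, 7) mod (ℚ^×)²; places V = {2, 3, 5, 7, 11, 13, 37, 47, ∞}.
(a,b)_7: α=0, u≡1; β=1, v≡2 (mod 7); (1|7)=+1, (2|7)=+1; sign (−1)^0·+1^1·+1^0 = +1.
(a,b)_47: α=4, u≡25; β=2, v≡14 (mod 47); (25|47)=+1, (14|47)=+1; sign (−1)^0·+1^2·+1^4 = +1.
(a,b)_37: α=-4, u≡8; β=-2, v≡1 (mod 37); (8|37)=-1, (1|37)=+1; sign (−1)^0·-1^-2·+1^-4 = +1.
(a,b)_5: α=3, u≡2; β=2, v≡2 (mod 5); (2|5)=-1, (2|5)=-1; sign (−1)^0·-1^2·-1^3 = -1.
(a,b)_∞: sgn(-4290)=−, sgn(7)=+, so +1.
(a,b)_13: α=3, u≡5; β=4, v≡6 (mod 13); (5|13)=-1, (6|13)=-1; sign (−1)^0·-1^4·-1^3 = -1.
(a,b)_2: α=23, β=2; u≡7, v≡7 (mod 8); ε(u)ε(v)=1·1, αω(v)=23·0, βω(u)=2·0; sum ≡ 1  ⇒  -1.
(a,b)_11: α=3, u≡2; β=2, v≡7 (mod 11); (2|11)=-1, (7|11)=-1; sign (−1)^0·-1^2·-1^3 = -1.
(a,b)_3: α=-7, u≡1; β=-2, v≡1 (mod 3); (1|3)=+1, (1|3)=+1; sign (−1)^0·+1^-2·+1^-7 = +1.
Ram(-4290, 7) = {2, 5, 11, 13}; no ℚ_2-point on the conic.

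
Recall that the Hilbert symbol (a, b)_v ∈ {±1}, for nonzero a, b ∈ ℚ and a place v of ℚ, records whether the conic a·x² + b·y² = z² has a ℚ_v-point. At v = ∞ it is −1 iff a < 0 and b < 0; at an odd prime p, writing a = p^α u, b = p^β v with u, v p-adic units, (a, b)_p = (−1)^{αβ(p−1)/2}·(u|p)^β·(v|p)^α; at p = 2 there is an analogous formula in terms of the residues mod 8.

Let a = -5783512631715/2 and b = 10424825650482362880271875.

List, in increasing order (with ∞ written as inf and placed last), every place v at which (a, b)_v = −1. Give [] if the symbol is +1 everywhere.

Mod squares: a ≡ -6630, b ≡ 3315. Check v ∈ {∞, 2, 3, 5, 7, 13, 17}.
v=7: a=7^2·(≡3), b=7^2·(≡2) mod 7; (3|7)=-1, (2|7)=+1; (−1)^{2·2·3}·(-1)^2·(+1)^2 = +1.
v=5: a=5^1·(≡1), b=5^5·(≡2) mod 5; (1|5)=+1, (2|5)=-1; (−1)^{1·5·2}·(+1)^5·(-1)^1 = -1.
v=2: v_2(a)=-1, v_2(b)=0; units ≡ 5, 3 (mod 8); ε·ε+αω+βω = 0·1+-1·1+0·1 ≡ 1  ⇒  (a,b)_2 = -1.
v=13: a=13^3·(≡10), b=13^5·(≡2) mod 13; (10|13)=+1, (2|13)=-1; (−1)^{3·5·6}·(+1)^5·(-1)^3 = -1.
v=17: a=17^3·(≡16), b=17^5·(≡13) mod 17; (16|17)=+1, (13|17)=+1; (−1)^{3·5·8}·(+1)^5·(+1)^3 = +1.
v=∞: -6630 < 0 and 3315 > 0  ⇒  (a,b)_∞ = +1.
v=3: a=3^7·(≡1), b=3^17·(≡1) mod 3; (1|3)=+1, (1|3)=+1; (−1)^{7·17·1}·(+1)^17·(+1)^7 = -1.
Ram(-6630, 3315) = {2, 3, 5, 13}; no ℚ_2-point on the conic.

[2, 3, 5, 13]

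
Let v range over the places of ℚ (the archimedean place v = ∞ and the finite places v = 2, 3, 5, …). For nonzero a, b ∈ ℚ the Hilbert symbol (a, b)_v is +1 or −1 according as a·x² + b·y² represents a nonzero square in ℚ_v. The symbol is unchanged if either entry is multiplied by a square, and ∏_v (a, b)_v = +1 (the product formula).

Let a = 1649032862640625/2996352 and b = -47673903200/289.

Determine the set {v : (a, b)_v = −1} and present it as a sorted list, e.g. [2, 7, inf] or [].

(a, b) ≡ (67298, -38) mod (ℚ^×)²; places V = {2, 3, 5, 7, 11, 17, 19, 23, ∞}.
(a,b)_17: α=-2, u≡14; β=-2, v≡16 (mod 17); (14|17)=-1, (16|17)=+1; sign (−1)^0·-1^-2·+1^-2 = +1.
(a,b)_2: α=-7, β=5; u≡1, v≡5 (mod 8); ε(u)ε(v)=0·0, αω(v)=-7·1, βω(u)=5·0; sum ≡ 1  ⇒  -1.
(a,b)_∞: sgn(67298)=+, sgn(-38)=−, so +1.
(a,b)_3: α=-4, u≡2; β=0, v≡1 (mod 3); (2|3)=-1, (1|3)=+1; sign (−1)^0·-1^0·+1^-4 = +1.
(a,b)_19: α=1, u≡13; β=1, v≡11 (mod 19); (13|19)=-1, (11|19)=+1; sign (−1)^1·-1^1·+1^1 = +1.
(a,b)_23: α=3, u≡21; β=2, v≡13 (mod 23); (21|23)=-1, (13|23)=+1; sign (−1)^0·-1^2·+1^3 = +1.
(a,b)_5: α=6, u≡2; β=2, v≡3 (mod 5); (2|5)=-1, (3|5)=-1; sign (−1)^0·-1^2·-1^6 = +1.
(a,b)_11: α=3, u≡2; β=2, v≡7 (mod 11); (2|11)=-1, (7|11)=-1; sign (−1)^0·-1^2·-1^3 = -1.
(a,b)_7: α=3, u≡6; β=2, v≡2 (mod 7); (6|7)=-1, (2|7)=+1; sign (−1)^0·-1^2·+1^3 = +1.
|Ram(67298, -38)| = 2, even; anisotropic at {2, 11}.

[2, 11]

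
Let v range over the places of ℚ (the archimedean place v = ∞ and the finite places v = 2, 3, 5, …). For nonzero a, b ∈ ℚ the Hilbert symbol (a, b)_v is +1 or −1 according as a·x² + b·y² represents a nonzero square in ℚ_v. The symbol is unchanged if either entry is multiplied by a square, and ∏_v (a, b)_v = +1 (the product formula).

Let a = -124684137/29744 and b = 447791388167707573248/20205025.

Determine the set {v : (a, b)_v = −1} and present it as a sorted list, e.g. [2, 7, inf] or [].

Mod squares: a ≡ -627, b ≡ 6783. Check v ∈ {∞, 2, 3, 5, 7, 11, 13, 17, 19, 29, 31}.
v=29: a=29^2·(≡27), b=29^-2·(≡18) mod 29; (27|29)=-1, (18|29)=-1; (−1)^{2·-2·14}·(-1)^-2·(-1)^2 = +1.
v=∞: -627 < 0 and 6783 > 0  ⇒  (a,b)_∞ = +1.
v=7: a=7^0·(≡3), b=7^7·(≡6) mod 7; (3|7)=-1, (6|7)=-1; (−1)^{0·7·3}·(-1)^7·(-1)^0 = -1.
v=17: a=17^2·(≡4), b=17^5·(≡8) mod 17; (4|17)=+1, (8|17)=+1; (−1)^{2·5·8}·(+1)^5·(+1)^2 = +1.
v=2: v_2(a)=-4, v_2(b)=10; units ≡ 5, 7 (mod 8); ε·ε+αω+βω = 0·1+-4·0+10·1 ≡ 0  ⇒  (a,b)_2 = +1.
v=31: a=31^0·(≡27), b=31^-2·(≡16) mod 31; (27|31)=-1, (16|31)=+1; (−1)^{0·-2·15}·(-1)^-2·(+1)^0 = +1.
v=11: a=11^-1·(≡3), b=11^0·(≡10) mod 11; (3|11)=+1, (10|11)=-1; (−1)^{-1·0·5}·(+1)^0·(-1)^-1 = -1.
v=13: a=13^-2·(≡1), b=13^0·(≡10) mod 13; (1|13)=+1, (10|13)=+1; (−1)^{-2·0·6}·(+1)^0·(+1)^-2 = +1.
v=19: a=19^1·(≡16), b=19^1·(≡12) mod 19; (16|19)=+1, (12|19)=-1; (−1)^{1·1·9}·(+1)^1·(-1)^1 = +1.
v=3: a=3^3·(≡1), b=3^9·(≡2) mod 3; (1|3)=+1, (2|3)=-1; (−1)^{3·9·1}·(+1)^9·(-1)^3 = +1.
v=5: a=5^0·(≡2), b=5^-2·(≡3) mod 5; (2|5)=-1, (3|5)=-1; (−1)^{0·-2·2}·(-1)^-2·(-1)^0 = +1.
|Ram(-627, 6783)| = 2, even; anisotropic at {7, 11}.

[7, 11]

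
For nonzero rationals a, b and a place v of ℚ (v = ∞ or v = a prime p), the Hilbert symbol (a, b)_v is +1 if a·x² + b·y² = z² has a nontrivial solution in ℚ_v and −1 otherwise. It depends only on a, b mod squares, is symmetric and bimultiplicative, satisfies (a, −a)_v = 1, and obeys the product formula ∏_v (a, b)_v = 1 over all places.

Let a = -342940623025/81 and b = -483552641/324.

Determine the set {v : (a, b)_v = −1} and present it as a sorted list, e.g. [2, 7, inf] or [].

(a, b) ≡ (-6409, -1339481) mod (ℚ^×)²; places V = {2, 3, 5, 7, 11, 13, 17, 19, 29, ∞}.
(a,b)_19: α=2, u≡8; β=3, v≡10 (mod 19); (8|19)=-1, (10|19)=-1; sign (−1)^0·-1^3·-1^2 = -1.
(a,b)_5: α=2, u≡4; β=0, v≡1 (mod 5); (4|5)=+1, (1|5)=+1; sign (−1)^0·+1^0·+1^2 = +1.
(a,b)_2: α=0, β=-2; u≡7, v≡7 (mod 8); ε(u)ε(v)=1·1, αω(v)=0·0, βω(u)=-2·0; sum ≡ 1  ⇒  -1.
(a,b)_7: α=2, u≡3; β=0, v≡1 (mod 7); (3|7)=-1, (1|7)=+1; sign (−1)^0·-1^0·+1^2 = +1.
(a,b)_17: α=1, u≡6; β=1, v≡8 (mod 17); (6|17)=-1, (8|17)=+1; sign (−1)^0·-1^1·+1^1 = -1.
(a,b)_∞: sgn(-6409)=−, sgn(-1339481)=−, so -1.
(a,b)_3: α=-4, u≡2; β=-4, v≡1 (mod 3); (2|3)=-1, (1|3)=+1; sign (−1)^0·-1^-4·+1^-4 = +1.
(a,b)_11: α=2, u≡3; β=1, v≡7 (mod 11); (3|11)=+1, (7|11)=-1; sign (−1)^0·+1^1·-1^2 = +1.
(a,b)_13: α=1, u≡1; β=1, v≡3 (mod 13); (1|13)=+1, (3|13)=+1; sign (−1)^0·+1^1·+1^1 = +1.
(a,b)_29: α=1, u≡2; β=1, v≡15 (mod 29); (2|29)=-1, (15|29)=-1; sign (−1)^0·-1^1·-1^1 = +1.
Ram(-6409, -1339481) = {2, 17, 19, ∞}; no ℚ_2-point on the conic.

[2, 17, 19, inf]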